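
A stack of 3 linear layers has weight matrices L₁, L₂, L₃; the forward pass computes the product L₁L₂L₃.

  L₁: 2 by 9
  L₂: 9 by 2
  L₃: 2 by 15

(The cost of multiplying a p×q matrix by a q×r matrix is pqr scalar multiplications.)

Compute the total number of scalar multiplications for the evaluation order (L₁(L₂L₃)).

540

(L₂L₃): 9×2 by 2×15 → 9×15, cost 9·2·15 = 270
(L₁(L₂L₃)): 2×9 by 9×15 → 2×15, cost 2·9·15 = 270; cumulative 540
Total: 540 scalar multiplications.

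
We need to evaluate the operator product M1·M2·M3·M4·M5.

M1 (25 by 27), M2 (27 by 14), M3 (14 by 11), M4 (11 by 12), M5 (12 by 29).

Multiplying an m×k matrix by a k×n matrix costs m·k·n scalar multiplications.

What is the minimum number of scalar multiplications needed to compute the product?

Adjacent pairs: M1M2 = 25·27·14 = 9450; M2M3 = 27·14·11 = 4158; M3M4 = 14·11·12 = 1848; M4M5 = 11·12·29 = 3828.
Length 3: M1..M3: k=1: 0+4158+25·27·11=11583; k=2: 9450+0+25·14·11=13300 → min 11583 | M2..M4: k=2: 0+1848+27·14·12=6384; k=3: 4158+0+27·11·12=7722 → min 6384 | M3..M5: k=3: 0+3828+14·11·29=8294; k=4: 1848+0+14·12·29=6720 → min 6720.
Length 4: M1..M4: k=1: 0+6384+25·27·12=14484; k=2: 9450+1848+25·14·12=15498; k=3: 11583+0+25·11·12=14883 → min 14484 | M2..M5: k=2: 0+6720+27·14·29=17682; k=3: 4158+3828+27·11·29=16599; k=4: 6384+0+27·12·29=15780 → min 15780.
Length 5: M1..M5: k=1: 0+15780+25·27·29=35355; k=2: 9450+6720+25·14·29=26320; k=3: 11583+3828+25·11·29=23386; k=4: 14484+0+25·12·29=23184 → min 23184.
Optimal order: ((M1·(M2·(M3·M4)))·M5) with cost 23184.

23184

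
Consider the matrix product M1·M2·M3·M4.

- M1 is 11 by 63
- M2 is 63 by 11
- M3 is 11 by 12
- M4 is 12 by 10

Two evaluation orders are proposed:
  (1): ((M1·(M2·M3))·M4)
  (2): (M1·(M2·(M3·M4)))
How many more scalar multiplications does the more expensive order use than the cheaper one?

Order (1) = ((M1·(M2·M3))·M4): (M2·M3): 63×11 by 11×12 → 63×12, cost 63·11·12 = 8316; (M1·(M2·M3)): 11×63 by 63×12 → 11×12, cost 11·63·12 = 8316; cumulative 16632; ((M1·(M2·M3))·M4): 11×12 by 12×10 → 11×10, cost 11·12·10 = 1320; cumulative 17952. Total 17952.
Order (2) = (M1·(M2·(M3·M4))): (M3·M4): 11×12 by 12×10 → 11×10, cost 11·12·10 = 1320; (M2·(M3·M4)): 63×11 by 11×10 → 63×10, cost 63·11·10 = 6930; cumulative 8250; (M1·(M2·(M3·M4))): 11×63 by 63×10 → 11×10, cost 11·63·10 = 6930; cumulative 15180. Total 15180.
Difference: |17952 − 15180| = 2772.

2772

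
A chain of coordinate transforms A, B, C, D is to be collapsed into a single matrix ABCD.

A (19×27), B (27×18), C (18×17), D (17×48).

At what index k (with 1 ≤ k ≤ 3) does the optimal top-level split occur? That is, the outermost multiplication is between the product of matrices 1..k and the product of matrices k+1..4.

Adjacent pairs: AB = 19·27·18 = 9234; BC = 27·18·17 = 8262; CD = 18·17·48 = 14688.
Length 3: A..C: k=1: 0+8262+19·27·17=16983; k=2: 9234+0+19·18·17=15048 → min 15048 | B..D: k=2: 0+14688+27·18·48=38016; k=3: 8262+0+27·17·48=30294 → min 30294.
Top-level splits: k=1: (A..A)·(B..D) → 0+30294+19·27·48 = 54918; k=2: (A..B)·(C..D) → 9234+14688+19·18·48 = 40338; k=3: (A..C)·(D..D) → 15048+0+19·17·48 = 30552.
Best split is after C, i.e. k = 3.

3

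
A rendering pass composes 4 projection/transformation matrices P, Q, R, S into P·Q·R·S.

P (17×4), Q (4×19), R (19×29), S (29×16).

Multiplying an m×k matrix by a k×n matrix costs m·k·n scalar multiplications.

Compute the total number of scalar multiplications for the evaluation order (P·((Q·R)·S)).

(Q·R): 4×19 by 19×29 → 4×29, cost 4·19·29 = 2204
((Q·R)·S): 4×29 by 29×16 → 4×16, cost 4·29·16 = 1856; cumulative 4060
(P·((Q·R)·S)): 17×4 by 4×16 → 17×16, cost 17·4·16 = 1088; cumulative 5148
Total: 5148 scalar multiplications.

5148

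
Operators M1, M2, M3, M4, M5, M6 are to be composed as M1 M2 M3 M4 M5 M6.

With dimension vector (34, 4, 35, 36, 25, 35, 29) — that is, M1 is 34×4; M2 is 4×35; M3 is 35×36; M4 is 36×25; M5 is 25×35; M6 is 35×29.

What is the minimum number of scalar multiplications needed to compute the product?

20144

Adjacent pairs: M1M2 = 34·4·35 = 4760; M2M3 = 4·35·36 = 5040; M3M4 = 35·36·25 = 31500; M4M5 = 36·25·35 = 31500; M5M6 = 25·35·29 = 25375.
Length 3: M1..M3: k=1: 0+5040+34·4·36=9936; k=2: 4760+0+34·35·36=47600 → min 9936 | M2..M4: k=2: 0+31500+4·35·25=35000; k=3: 5040+0+4·36·25=8640 → min 8640 | M3..M5: k=3: 0+31500+35·36·35=75600; k=4: 31500+0+35·25·35=62125 → min 62125 | M4..M6: k=4: 0+25375+36·25·29=51475; k=5: 31500+0+36·35·29=68040 → min 51475.
Length 4: M1..M4: k=1: 0+8640+34·4·25=12040; k=2: 4760+31500+34·35·25=66010; k=3: 9936+0+34·36·25=40536 → min 12040 | M2..M5: k=2: 0+62125+4·35·35=67025; k=3: 5040+31500+4·36·35=41580; k=4: 8640+0+4·25·35=12140 → min 12140 | M3..M6: k=3: 0+51475+35·36·29=88015; k=4: 31500+25375+35·25·29=82250; k=5: 62125+0+35·35·29=97650 → min 82250.
Length 5: M1..M5: k=1: 0+12140+34·4·35=16900; k=2: 4760+62125+34·35·35=108535; k=3: 9936+31500+34·36·35=84276; k=4: 12040+0+34·25·35=41790 → min 16900 | M2..M6: k=2: 0+82250+4·35·29=86310; k=3: 5040+51475+4·36·29=60691; k=4: 8640+25375+4·25·29=36915; k=5: 12140+0+4·35·29=16200 → min 16200.
Length 6: M1..M6: k=1: 0+16200+34·4·29=20144; k=2: 4760+82250+34·35·29=121520; k=3: 9936+51475+34·36·29=96907; k=4: 12040+25375+34·25·29=62065; k=5: 16900+0+34·35·29=51410 → min 20144.
Optimal order: (M1 ((((M2 M3) M4) M5) M6)) with cost 20144.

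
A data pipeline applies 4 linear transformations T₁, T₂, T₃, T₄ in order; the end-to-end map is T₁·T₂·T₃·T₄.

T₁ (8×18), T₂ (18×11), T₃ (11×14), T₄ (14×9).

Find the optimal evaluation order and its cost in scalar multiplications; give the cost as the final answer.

Adjacent pairs: T₁T₂ = 8·18·11 = 1584; T₂T₃ = 18·11·14 = 2772; T₃T₄ = 11·14·9 = 1386.
Length 3: T₁..T₃: k=1: 0+2772+8·18·14=4788; k=2: 1584+0+8·11·14=2816 → min 2816 | T₂..T₄: k=2: 0+1386+18·11·9=3168; k=3: 2772+0+18·14·9=5040 → min 3168.
Length 4: T₁..T₄: k=1: 0+3168+8·18·9=4464; k=2: 1584+1386+8·11·9=3762; k=3: 2816+0+8·14·9=3824 → min 3762.
Optimal parenthesization: ((T₁·T₂)·(T₃·T₄)) with cost 3762.

3762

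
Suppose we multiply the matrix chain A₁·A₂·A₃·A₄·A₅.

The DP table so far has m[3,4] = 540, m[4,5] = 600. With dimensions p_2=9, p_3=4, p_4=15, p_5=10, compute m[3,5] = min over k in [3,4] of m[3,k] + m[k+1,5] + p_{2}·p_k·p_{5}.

m[3,5] = min over k∈[3,4] of m[3,k]+m[k+1,5]+p_{2}·p_k·p_{5}.
k=3: 0 + 600 + 9·4·10 = 960; k=4: 540 + 0 + 9·15·10 = 1890.
Minimum: 960 at k=3.

960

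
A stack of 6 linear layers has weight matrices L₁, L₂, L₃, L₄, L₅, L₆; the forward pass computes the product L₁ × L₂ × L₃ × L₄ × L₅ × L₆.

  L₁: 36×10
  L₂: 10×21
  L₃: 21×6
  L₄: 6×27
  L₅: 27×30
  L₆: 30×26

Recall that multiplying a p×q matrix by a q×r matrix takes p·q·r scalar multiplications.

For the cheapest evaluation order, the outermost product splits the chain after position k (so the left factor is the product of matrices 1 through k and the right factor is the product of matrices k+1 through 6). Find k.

3

Adjacent pairs: L₁L₂ = 36·10·21 = 7560; L₂L₃ = 10·21·6 = 1260; L₃L₄ = 21·6·27 = 3402; L₄L₅ = 6·27·30 = 4860; L₅L₆ = 27·30·26 = 21060.
Length 3: L₁..L₃: k=1: 0+1260+36·10·6=3420; k=2: 7560+0+36·21·6=12096 → min 3420 | L₂..L₄: k=2: 0+3402+10·21·27=9072; k=3: 1260+0+10·6·27=2880 → min 2880 | L₃..L₅: k=3: 0+4860+21·6·30=8640; k=4: 3402+0+21·27·30=20412 → min 8640 | L₄..L₆: k=4: 0+21060+6·27·26=25272; k=5: 4860+0+6·30·26=9540 → min 9540.
Length 4: L₁..L₄: k=1: 0+2880+36·10·27=12600; k=2: 7560+3402+36·21·27=31374; k=3: 3420+0+36·6·27=9252 → min 9252 | L₂..L₅: k=2: 0+8640+10·21·30=14940; k=3: 1260+4860+10·6·30=7920; k=4: 2880+0+10·27·30=10980 → min 7920 | L₃..L₆: k=3: 0+9540+21·6·26=12816; k=4: 3402+21060+21·27·26=39204; k=5: 8640+0+21·30·26=25020 → min 12816.
Length 5: L₁..L₅: k=1: 0+7920+36·10·30=18720; k=2: 7560+8640+36·21·30=38880; k=3: 3420+4860+36·6·30=14760; k=4: 9252+0+36·27·30=38412 → min 14760 | L₂..L₆: k=2: 0+12816+10·21·26=18276; k=3: 1260+9540+10·6·26=12360; k=4: 2880+21060+10·27·26=30960; k=5: 7920+0+10·30·26=15720 → min 12360.
Top-level splits: k=1: (L₁..L₁)·(L₂..L₆) → 0+12360+36·10·26 = 21720; k=2: (L₁..L₂)·(L₃..L₆) → 7560+12816+36·21·26 = 40032; k=3: (L₁..L₃)·(L₄..L₆) → 3420+9540+36·6·26 = 18576; k=4: (L₁..L₄)·(L₅..L₆) → 9252+21060+36·27·26 = 55584; k=5: (L₁..L₅)·(L₆..L₆) → 14760+0+36·30·26 = 42840.
Best split is after L₃, i.e. k = 3.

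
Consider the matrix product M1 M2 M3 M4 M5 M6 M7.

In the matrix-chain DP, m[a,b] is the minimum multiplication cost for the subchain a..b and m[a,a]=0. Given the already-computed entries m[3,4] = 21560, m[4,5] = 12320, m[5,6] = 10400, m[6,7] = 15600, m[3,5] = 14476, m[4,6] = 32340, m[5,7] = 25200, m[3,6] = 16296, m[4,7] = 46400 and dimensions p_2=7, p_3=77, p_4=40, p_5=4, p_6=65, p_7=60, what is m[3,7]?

31756

m[3,7] = min over k∈[3,6] of m[3,k]+m[k+1,7]+p_{2}·p_k·p_{7}.
k=3: 0 + 46400 + 7·77·60 = 78740; k=4: 21560 + 25200 + 7·40·60 = 63560; k=5: 14476 + 15600 + 7·4·60 = 31756; k=6: 16296 + 0 + 7·65·60 = 43596.
Minimum: 31756 at k=5.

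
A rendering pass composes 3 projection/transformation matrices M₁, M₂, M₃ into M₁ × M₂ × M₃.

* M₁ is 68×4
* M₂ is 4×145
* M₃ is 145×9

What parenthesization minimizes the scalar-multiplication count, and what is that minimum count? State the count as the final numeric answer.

(M₁ × (M₂ × M₃)): cost 7668.
((M₁ × M₂) × M₃): cost 128180.
Optimal: (M₁ × (M₂ × M₃)) with cost 7668.

7668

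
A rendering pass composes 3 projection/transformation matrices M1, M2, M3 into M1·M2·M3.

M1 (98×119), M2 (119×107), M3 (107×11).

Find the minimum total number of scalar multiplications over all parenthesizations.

Order (M1·(M2·M3)): (M2·M3): 119×107 by 107×11 → 119×11, cost 119·107·11 = 140063; (M1·(M2·M3)): 98×119 by 119×11 → 98×11, cost 98·119·11 = 128282; cumulative 268345. Total 268345.
Order ((M1·M2)·M3): (M1·M2): 98×119 by 119×107 → 98×107, cost 98·119·107 = 1247834; ((M1·M2)·M3): 98×107 by 107×11 → 98×11, cost 98·107·11 = 115346; cumulative 1363180. Total 1363180.
Minimum: 268345.

268345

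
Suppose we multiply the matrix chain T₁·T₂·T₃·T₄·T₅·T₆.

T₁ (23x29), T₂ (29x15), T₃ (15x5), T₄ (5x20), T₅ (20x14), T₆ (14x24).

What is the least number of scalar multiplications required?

11350

Adjacent pairs: T₁T₂ = 23·29·15 = 10005; T₂T₃ = 29·15·5 = 2175; T₃T₄ = 15·5·20 = 1500; T₄T₅ = 5·20·14 = 1400; T₅T₆ = 20·14·24 = 6720.
Length 3: T₁..T₃: k=1: 0+2175+23·29·5=5510; k=2: 10005+0+23·15·5=11730 → min 5510 | T₂..T₄: k=2: 0+1500+29·15·20=10200; k=3: 2175+0+29·5·20=5075 → min 5075 | T₃..T₅: k=3: 0+1400+15·5·14=2450; k=4: 1500+0+15·20·14=5700 → min 2450 | T₄..T₆: k=4: 0+6720+5·20·24=9120; k=5: 1400+0+5·14·24=3080 → min 3080.
Length 4: T₁..T₄: k=1: 0+5075+23·29·20=18415; k=2: 10005+1500+23·15·20=18405; k=3: 5510+0+23·5·20=7810 → min 7810 | T₂..T₅: k=2: 0+2450+29·15·14=8540; k=3: 2175+1400+29·5·14=5605; k=4: 5075+0+29·20·14=13195 → min 5605 | T₃..T₆: k=3: 0+3080+15·5·24=4880; k=4: 1500+6720+15·20·24=15420; k=5: 2450+0+15·14·24=7490 → min 4880.
Length 5: T₁..T₅: k=1: 0+5605+23·29·14=14943; k=2: 10005+2450+23·15·14=17285; k=3: 5510+1400+23·5·14=8520; k=4: 7810+0+23·20·14=14250 → min 8520 | T₂..T₆: k=2: 0+4880+29·15·24=15320; k=3: 2175+3080+29·5·24=8735; k=4: 5075+6720+29·20·24=25715; k=5: 5605+0+29·14·24=15349 → min 8735.
Length 6: T₁..T₆: k=1: 0+8735+23·29·24=24743; k=2: 10005+4880+23·15·24=23165; k=3: 5510+3080+23·5·24=11350; k=4: 7810+6720+23·20·24=25570; k=5: 8520+0+23·14·24=16248 → min 11350.
Optimal order: ((T₁·(T₂·T₃))·((T₄·T₅)·T₆)) with cost 11350.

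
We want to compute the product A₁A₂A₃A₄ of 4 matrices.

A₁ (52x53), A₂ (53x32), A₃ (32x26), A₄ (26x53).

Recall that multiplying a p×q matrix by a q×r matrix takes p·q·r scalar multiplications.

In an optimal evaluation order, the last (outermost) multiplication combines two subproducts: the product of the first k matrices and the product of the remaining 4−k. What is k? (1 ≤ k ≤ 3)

Adjacent pairs: A₁A₂ = 52·53·32 = 88192; A₂A₃ = 53·32·26 = 44096; A₃A₄ = 32·26·53 = 44096.
Length 3: A₁..A₃: k=1: 0+44096+52·53·26=115752; k=2: 88192+0+52·32·26=131456 → min 115752 | A₂..A₄: k=2: 0+44096+53·32·53=133984; k=3: 44096+0+53·26·53=117130 → min 117130.
Top-level splits: k=1: (A₁..A₁)·(A₂..A₄) → 0+117130+52·53·53 = 263198; k=2: (A₁..A₂)·(A₃..A₄) → 88192+44096+52·32·53 = 220480; k=3: (A₁..A₃)·(A₄..A₄) → 115752+0+52·26·53 = 187408.
Best split is after A₃, i.e. k = 3.

3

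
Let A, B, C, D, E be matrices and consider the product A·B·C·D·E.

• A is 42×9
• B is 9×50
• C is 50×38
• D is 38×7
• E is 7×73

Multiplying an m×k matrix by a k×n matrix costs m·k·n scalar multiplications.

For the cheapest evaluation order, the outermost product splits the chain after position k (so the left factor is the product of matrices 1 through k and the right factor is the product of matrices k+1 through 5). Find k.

Adjacent pairs: AB = 42·9·50 = 18900; BC = 9·50·38 = 17100; CD = 50·38·7 = 13300; DE = 38·7·73 = 19418.
Length 3: A..C: k=1: 0+17100+42·9·38=31464; k=2: 18900+0+42·50·38=98700 → min 31464 | B..D: k=2: 0+13300+9·50·7=16450; k=3: 17100+0+9·38·7=19494 → min 16450 | C..E: k=3: 0+19418+50·38·73=158118; k=4: 13300+0+50·7·73=38850 → min 38850.
Length 4: A..D: k=1: 0+16450+42·9·7=19096; k=2: 18900+13300+42·50·7=46900; k=3: 31464+0+42·38·7=42636 → min 19096 | B..E: k=2: 0+38850+9·50·73=71700; k=3: 17100+19418+9·38·73=61484; k=4: 16450+0+9·7·73=21049 → min 21049.
Top-level splits: k=1: (A..A)·(B..E) → 0+21049+42·9·73 = 48643; k=2: (A..B)·(C..E) → 18900+38850+42·50·73 = 211050; k=3: (A..C)·(D..E) → 31464+19418+42·38·73 = 167390; k=4: (A..D)·(E..E) → 19096+0+42·7·73 = 40558.
Best split is after D, i.e. k = 4.

4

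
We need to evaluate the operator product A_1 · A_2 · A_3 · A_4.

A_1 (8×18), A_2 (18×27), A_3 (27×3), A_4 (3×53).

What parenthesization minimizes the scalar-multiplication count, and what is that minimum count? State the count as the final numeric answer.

Adjacent pairs: A_1A_2 = 8·18·27 = 3888; A_2A_3 = 18·27·3 = 1458; A_3A_4 = 27·3·53 = 4293.
Length 3: A_1..A_3: k=1: 0+1458+8·18·3=1890; k=2: 3888+0+8·27·3=4536 → min 1890 | A_2..A_4: k=2: 0+4293+18·27·53=30051; k=3: 1458+0+18·3·53=4320 → min 4320.
Length 4: A_1..A_4: k=1: 0+4320+8·18·53=11952; k=2: 3888+4293+8·27·53=19629; k=3: 1890+0+8·3·53=3162 → min 3162.
Optimal parenthesization: ((A_1 · (A_2 · A_3)) · A_4) with cost 3162.

3162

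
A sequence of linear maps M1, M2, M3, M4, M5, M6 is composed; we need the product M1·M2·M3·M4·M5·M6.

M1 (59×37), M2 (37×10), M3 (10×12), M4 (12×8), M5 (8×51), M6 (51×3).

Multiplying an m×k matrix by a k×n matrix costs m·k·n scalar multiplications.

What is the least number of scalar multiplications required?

9531

Adjacent pairs: M1M2 = 59·37·10 = 21830; M2M3 = 37·10·12 = 4440; M3M4 = 10·12·8 = 960; M4M5 = 12·8·51 = 4896; M5M6 = 8·51·3 = 1224.
Length 3: M1..M3: k=1: 0+4440+59·37·12=30636; k=2: 21830+0+59·10·12=28910 → min 28910 | M2..M4: k=2: 0+960+37·10·8=3920; k=3: 4440+0+37·12·8=7992 → min 3920 | M3..M5: k=3: 0+4896+10·12·51=11016; k=4: 960+0+10·8·51=5040 → min 5040 | M4..M6: k=4: 0+1224+12·8·3=1512; k=5: 4896+0+12·51·3=6732 → min 1512.
Length 4: M1..M4: k=1: 0+3920+59·37·8=21384; k=2: 21830+960+59·10·8=27510; k=3: 28910+0+59·12·8=34574 → min 21384 | M2..M5: k=2: 0+5040+37·10·51=23910; k=3: 4440+4896+37·12·51=31980; k=4: 3920+0+37·8·51=19016 → min 19016 | M3..M6: k=3: 0+1512+10·12·3=1872; k=4: 960+1224+10·8·3=2424; k=5: 5040+0+10·51·3=6570 → min 1872.
Length 5: M1..M5: k=1: 0+19016+59·37·51=130349; k=2: 21830+5040+59·10·51=56960; k=3: 28910+4896+59·12·51=69914; k=4: 21384+0+59·8·51=45456 → min 45456 | M2..M6: k=2: 0+1872+37·10·3=2982; k=3: 4440+1512+37·12·3=7284; k=4: 3920+1224+37·8·3=6032; k=5: 19016+0+37·51·3=24677 → min 2982.
Length 6: M1..M6: k=1: 0+2982+59·37·3=9531; k=2: 21830+1872+59·10·3=25472; k=3: 28910+1512+59·12·3=32546; k=4: 21384+1224+59·8·3=24024; k=5: 45456+0+59·51·3=54483 → min 9531.
Optimal order: (M1·(M2·(M3·(M4·(M5·M6))))) with cost 9531.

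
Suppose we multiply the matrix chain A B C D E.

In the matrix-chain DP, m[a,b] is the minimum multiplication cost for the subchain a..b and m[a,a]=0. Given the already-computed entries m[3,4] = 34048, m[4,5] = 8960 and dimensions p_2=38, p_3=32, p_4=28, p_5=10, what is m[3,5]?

21120

m[3,5] = min over k∈[3,4] of m[3,k]+m[k+1,5]+p_{2}·p_k·p_{5}.
k=3: 0 + 8960 + 38·32·10 = 21120; k=4: 34048 + 0 + 38·28·10 = 44688.
Minimum: 21120 at k=3.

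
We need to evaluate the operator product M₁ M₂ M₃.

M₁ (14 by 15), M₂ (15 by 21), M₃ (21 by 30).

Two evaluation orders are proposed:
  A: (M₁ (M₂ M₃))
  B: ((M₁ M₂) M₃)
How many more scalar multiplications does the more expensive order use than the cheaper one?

2520

Order A = (M₁ (M₂ M₃)): (M₂ M₃): 15×21 by 21×30 → 15×30, cost 15·21·30 = 9450; (M₁ (M₂ M₃)): 14×15 by 15×30 → 14×30, cost 14·15·30 = 6300; cumulative 15750. Total 15750.
Order B = ((M₁ M₂) M₃): (M₁ M₂): 14×15 by 15×21 → 14×21, cost 14·15·21 = 4410; ((M₁ M₂) M₃): 14×21 by 21×30 → 14×30, cost 14·21·30 = 8820; cumulative 13230. Total 13230.
Difference: |15750 − 13230| = 2520.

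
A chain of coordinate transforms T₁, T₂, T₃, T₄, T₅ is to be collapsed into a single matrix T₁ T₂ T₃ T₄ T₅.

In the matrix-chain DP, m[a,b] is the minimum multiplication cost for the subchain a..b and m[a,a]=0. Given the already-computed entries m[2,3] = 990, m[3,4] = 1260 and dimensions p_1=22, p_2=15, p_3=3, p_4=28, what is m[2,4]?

2838

m[2,4] = min over k∈[2,3] of m[2,k]+m[k+1,4]+p_{1}·p_k·p_{4}.
k=2: 0 + 1260 + 22·15·28 = 10500; k=3: 990 + 0 + 22·3·28 = 2838.
Minimum: 2838 at k=3.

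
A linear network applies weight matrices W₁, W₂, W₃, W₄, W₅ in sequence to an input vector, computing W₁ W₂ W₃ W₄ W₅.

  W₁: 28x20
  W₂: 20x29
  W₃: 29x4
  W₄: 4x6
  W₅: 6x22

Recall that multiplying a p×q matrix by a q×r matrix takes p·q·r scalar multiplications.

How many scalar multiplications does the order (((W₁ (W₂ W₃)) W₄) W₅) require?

8928

(W₂ W₃): 20×29 by 29×4 → 20×4, cost 20·29·4 = 2320
(W₁ (W₂ W₃)): 28×20 by 20×4 → 28×4, cost 28·20·4 = 2240; cumulative 4560
((W₁ (W₂ W₃)) W₄): 28×4 by 4×6 → 28×6, cost 28·4·6 = 672; cumulative 5232
(((W₁ (W₂ W₃)) W₄) W₅): 28×6 by 6×22 → 28×22, cost 28·6·22 = 3696; cumulative 8928
Total: 8928 scalar multiplications.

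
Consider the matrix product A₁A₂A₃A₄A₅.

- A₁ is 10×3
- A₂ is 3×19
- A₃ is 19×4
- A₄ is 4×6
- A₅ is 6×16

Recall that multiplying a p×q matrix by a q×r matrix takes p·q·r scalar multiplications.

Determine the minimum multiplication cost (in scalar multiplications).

Adjacent pairs: A₁A₂ = 10·3·19 = 570; A₂A₃ = 3·19·4 = 228; A₃A₄ = 19·4·6 = 456; A₄A₅ = 4·6·16 = 384.
Length 3: A₁..A₃: k=1: 0+228+10·3·4=348; k=2: 570+0+10·19·4=1330 → min 348 | A₂..A₄: k=2: 0+456+3·19·6=798; k=3: 228+0+3·4·6=300 → min 300 | A₃..A₅: k=3: 0+384+19·4·16=1600; k=4: 456+0+19·6·16=2280 → min 1600.
Length 4: A₁..A₄: k=1: 0+300+10·3·6=480; k=2: 570+456+10·19·6=2166; k=3: 348+0+10·4·6=588 → min 480 | A₂..A₅: k=2: 0+1600+3·19·16=2512; k=3: 228+384+3·4·16=804; k=4: 300+0+3·6·16=588 → min 588.
Length 5: A₁..A₅: k=1: 0+588+10·3·16=1068; k=2: 570+1600+10·19·16=5210; k=3: 348+384+10·4·16=1372; k=4: 480+0+10·6·16=1440 → min 1068.
Optimal order: (A₁(((A₂A₃)A₄)A₅)) with cost 1068.

1068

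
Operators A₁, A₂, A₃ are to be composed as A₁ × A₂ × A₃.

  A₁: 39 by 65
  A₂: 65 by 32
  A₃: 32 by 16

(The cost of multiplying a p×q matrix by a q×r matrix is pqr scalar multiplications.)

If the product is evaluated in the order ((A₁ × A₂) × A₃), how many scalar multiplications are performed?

101088

(A₁ × A₂): 39×65 by 65×32 → 39×32, cost 39·65·32 = 81120
((A₁ × A₂) × A₃): 39×32 by 32×16 → 39×16, cost 39·32·16 = 19968; cumulative 101088
Total: 101088 scalar multiplications.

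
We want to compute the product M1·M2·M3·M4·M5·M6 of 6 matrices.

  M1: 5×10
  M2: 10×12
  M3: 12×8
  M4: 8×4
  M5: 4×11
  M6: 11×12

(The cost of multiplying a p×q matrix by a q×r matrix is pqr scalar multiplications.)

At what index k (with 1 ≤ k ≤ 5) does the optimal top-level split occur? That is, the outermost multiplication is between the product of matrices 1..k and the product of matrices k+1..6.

Adjacent pairs: M1M2 = 5·10·12 = 600; M2M3 = 10·12·8 = 960; M3M4 = 12·8·4 = 384; M4M5 = 8·4·11 = 352; M5M6 = 4·11·12 = 528.
Length 3: M1..M3: k=1: 0+960+5·10·8=1360; k=2: 600+0+5·12·8=1080 → min 1080 | M2..M4: k=2: 0+384+10·12·4=864; k=3: 960+0+10·8·4=1280 → min 864 | M3..M5: k=3: 0+352+12·8·11=1408; k=4: 384+0+12·4·11=912 → min 912 | M4..M6: k=4: 0+528+8·4·12=912; k=5: 352+0+8·11·12=1408 → min 912.
Length 4: M1..M4: k=1: 0+864+5·10·4=1064; k=2: 600+384+5·12·4=1224; k=3: 1080+0+5·8·4=1240 → min 1064 | M2..M5: k=2: 0+912+10·12·11=2232; k=3: 960+352+10·8·11=2192; k=4: 864+0+10·4·11=1304 → min 1304 | M3..M6: k=3: 0+912+12·8·12=2064; k=4: 384+528+12·4·12=1488; k=5: 912+0+12·11·12=2496 → min 1488.
Length 5: M1..M5: k=1: 0+1304+5·10·11=1854; k=2: 600+912+5·12·11=2172; k=3: 1080+352+5·8·11=1872; k=4: 1064+0+5·4·11=1284 → min 1284 | M2..M6: k=2: 0+1488+10·12·12=2928; k=3: 960+912+10·8·12=2832; k=4: 864+528+10·4·12=1872; k=5: 1304+0+10·11·12=2624 → min 1872.
Top-level splits: k=1: (M1..M1)·(M2..M6) → 0+1872+5·10·12 = 2472; k=2: (M1..M2)·(M3..M6) → 600+1488+5·12·12 = 2808; k=3: (M1..M3)·(M4..M6) → 1080+912+5·8·12 = 2472; k=4: (M1..M4)·(M5..M6) → 1064+528+5·4·12 = 1832; k=5: (M1..M5)·(M6..M6) → 1284+0+5·11·12 = 1944.
Best split is after M4, i.e. k = 4.

4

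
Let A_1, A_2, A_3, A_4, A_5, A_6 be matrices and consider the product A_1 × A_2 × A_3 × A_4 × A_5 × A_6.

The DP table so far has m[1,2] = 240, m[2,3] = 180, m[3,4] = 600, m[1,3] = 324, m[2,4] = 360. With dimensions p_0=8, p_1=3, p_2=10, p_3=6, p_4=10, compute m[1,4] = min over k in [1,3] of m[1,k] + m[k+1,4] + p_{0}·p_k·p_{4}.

600

m[1,4] = min over k∈[1,3] of m[1,k]+m[k+1,4]+p_{0}·p_k·p_{4}.
k=1: 0 + 360 + 8·3·10 = 600; k=2: 240 + 600 + 8·10·10 = 1640; k=3: 324 + 0 + 8·6·10 = 804.
Minimum: 600 at k=1.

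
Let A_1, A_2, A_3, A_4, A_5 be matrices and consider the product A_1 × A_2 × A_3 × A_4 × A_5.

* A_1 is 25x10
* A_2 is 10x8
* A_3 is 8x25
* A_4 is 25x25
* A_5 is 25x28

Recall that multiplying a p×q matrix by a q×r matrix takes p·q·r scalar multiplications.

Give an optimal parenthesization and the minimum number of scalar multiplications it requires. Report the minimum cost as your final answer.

18200

Adjacent pairs: A_1A_2 = 25·10·8 = 2000; A_2A_3 = 10·8·25 = 2000; A_3A_4 = 8·25·25 = 5000; A_4A_5 = 25·25·28 = 17500.
Length 3: A_1..A_3: k=1: 0+2000+25·10·25=8250; k=2: 2000+0+25·8·25=7000 → min 7000 | A_2..A_4: k=2: 0+5000+10·8·25=7000; k=3: 2000+0+10·25·25=8250 → min 7000 | A_3..A_5: k=3: 0+17500+8·25·28=23100; k=4: 5000+0+8·25·28=10600 → min 10600.
Length 4: A_1..A_4: k=1: 0+7000+25·10·25=13250; k=2: 2000+5000+25·8·25=12000; k=3: 7000+0+25·25·25=22625 → min 12000 | A_2..A_5: k=2: 0+10600+10·8·28=12840; k=3: 2000+17500+10·25·28=26500; k=4: 7000+0+10·25·28=14000 → min 12840.
Length 5: A_1..A_5: k=1: 0+12840+25·10·28=19840; k=2: 2000+10600+25·8·28=18200; k=3: 7000+17500+25·25·28=42000; k=4: 12000+0+25·25·28=29500 → min 18200.
Optimal parenthesization: ((A_1 × A_2) × ((A_3 × A_4) × A_5)) with cost 18200.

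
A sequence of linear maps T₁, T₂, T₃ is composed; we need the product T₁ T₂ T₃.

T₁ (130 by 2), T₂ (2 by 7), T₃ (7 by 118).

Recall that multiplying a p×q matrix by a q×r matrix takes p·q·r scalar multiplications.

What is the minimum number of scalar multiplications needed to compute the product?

Order (T₁ (T₂ T₃)): (T₂ T₃): 2×7 by 7×118 → 2×118, cost 2·7·118 = 1652; (T₁ (T₂ T₃)): 130×2 by 2×118 → 130×118, cost 130·2·118 = 30680; cumulative 32332. Total 32332.
Order ((T₁ T₂) T₃): (T₁ T₂): 130×2 by 2×7 → 130×7, cost 130·2·7 = 1820; ((T₁ T₂) T₃): 130×7 by 7×118 → 130×118, cost 130·7·118 = 107380; cumulative 109200. Total 109200.
Minimum: 32332.

32332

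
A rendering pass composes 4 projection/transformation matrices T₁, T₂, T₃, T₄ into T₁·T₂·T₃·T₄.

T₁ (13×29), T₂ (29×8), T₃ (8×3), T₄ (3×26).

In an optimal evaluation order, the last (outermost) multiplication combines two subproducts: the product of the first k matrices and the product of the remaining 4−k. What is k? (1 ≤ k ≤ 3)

Adjacent pairs: T₁T₂ = 13·29·8 = 3016; T₂T₃ = 29·8·3 = 696; T₃T₄ = 8·3·26 = 624.
Length 3: T₁..T₃: k=1: 0+696+13·29·3=1827; k=2: 3016+0+13·8·3=3328 → min 1827 | T₂..T₄: k=2: 0+624+29·8·26=6656; k=3: 696+0+29·3·26=2958 → min 2958.
Top-level splits: k=1: (T₁..T₁)·(T₂..T₄) → 0+2958+13·29·26 = 12760; k=2: (T₁..T₂)·(T₃..T₄) → 3016+624+13·8·26 = 6344; k=3: (T₁..T₃)·(T₄..T₄) → 1827+0+13·3·26 = 2841.
Best split is after T₃, i.e. k = 3.

3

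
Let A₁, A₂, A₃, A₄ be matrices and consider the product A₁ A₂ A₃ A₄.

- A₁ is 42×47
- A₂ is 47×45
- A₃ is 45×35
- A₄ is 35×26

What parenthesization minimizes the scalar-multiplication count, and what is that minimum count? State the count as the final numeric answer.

Adjacent pairs: A₁A₂ = 42·47·45 = 88830; A₂A₃ = 47·45·35 = 74025; A₃A₄ = 45·35·26 = 40950.
Length 3: A₁..A₃: k=1: 0+74025+42·47·35=143115; k=2: 88830+0+42·45·35=154980 → min 143115 | A₂..A₄: k=2: 0+40950+47·45·26=95940; k=3: 74025+0+47·35·26=116795 → min 95940.
Length 4: A₁..A₄: k=1: 0+95940+42·47·26=147264; k=2: 88830+40950+42·45·26=178920; k=3: 143115+0+42·35·26=181335 → min 147264.
Optimal parenthesization: (A₁ (A₂ (A₃ A₄))) with cost 147264.

147264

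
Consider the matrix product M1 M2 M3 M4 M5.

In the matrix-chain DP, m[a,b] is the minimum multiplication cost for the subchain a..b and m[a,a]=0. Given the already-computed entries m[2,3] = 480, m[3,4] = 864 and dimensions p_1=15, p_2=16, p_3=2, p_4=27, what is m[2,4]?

1290

m[2,4] = min over k∈[2,3] of m[2,k]+m[k+1,4]+p_{1}·p_k·p_{4}.
k=2: 0 + 864 + 15·16·27 = 7344; k=3: 480 + 0 + 15·2·27 = 1290.
Minimum: 1290 at k=3.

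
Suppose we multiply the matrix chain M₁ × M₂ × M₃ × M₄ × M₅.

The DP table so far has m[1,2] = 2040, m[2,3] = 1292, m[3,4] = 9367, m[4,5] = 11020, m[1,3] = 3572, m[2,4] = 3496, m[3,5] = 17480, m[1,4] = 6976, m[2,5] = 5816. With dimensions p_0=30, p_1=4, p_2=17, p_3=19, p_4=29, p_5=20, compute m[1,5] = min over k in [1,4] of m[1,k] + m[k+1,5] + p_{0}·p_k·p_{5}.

m[1,5] = min over k∈[1,4] of m[1,k]+m[k+1,5]+p_{0}·p_k·p_{5}.
k=1: 0 + 5816 + 30·4·20 = 8216; k=2: 2040 + 17480 + 30·17·20 = 29720; k=3: 3572 + 11020 + 30·19·20 = 25992; k=4: 6976 + 0 + 30·29·20 = 24376.
Minimum: 8216 at k=1.

8216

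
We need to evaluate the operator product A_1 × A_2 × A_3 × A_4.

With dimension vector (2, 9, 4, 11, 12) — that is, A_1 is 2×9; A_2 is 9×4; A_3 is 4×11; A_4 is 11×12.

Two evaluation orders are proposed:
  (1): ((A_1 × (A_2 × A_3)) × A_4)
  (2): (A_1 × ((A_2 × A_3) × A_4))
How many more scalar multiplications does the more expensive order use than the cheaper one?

Order (1) = ((A_1 × (A_2 × A_3)) × A_4): (A_2 × A_3): 9×4 by 4×11 → 9×11, cost 9·4·11 = 396; (A_1 × (A_2 × A_3)): 2×9 by 9×11 → 2×11, cost 2·9·11 = 198; cumulative 594; ((A_1 × (A_2 × A_3)) × A_4): 2×11 by 11×12 → 2×12, cost 2·11·12 = 264; cumulative 858. Total 858.
Order (2) = (A_1 × ((A_2 × A_3) × A_4)): (A_2 × A_3): 9×4 by 4×11 → 9×11, cost 9·4·11 = 396; ((A_2 × A_3) × A_4): 9×11 by 11×12 → 9×12, cost 9·11·12 = 1188; cumulative 1584; (A_1 × ((A_2 × A_3) × A_4)): 2×9 by 9×12 → 2×12, cost 2·9·12 = 216; cumulative 1800. Total 1800.
Difference: |858 − 1800| = 942.

942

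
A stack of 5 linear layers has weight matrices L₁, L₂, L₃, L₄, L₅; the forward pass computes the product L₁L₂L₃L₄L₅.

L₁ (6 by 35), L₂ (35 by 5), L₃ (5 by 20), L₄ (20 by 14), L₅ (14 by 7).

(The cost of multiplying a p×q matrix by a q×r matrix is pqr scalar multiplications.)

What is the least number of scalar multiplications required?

3150

Adjacent pairs: L₁L₂ = 6·35·5 = 1050; L₂L₃ = 35·5·20 = 3500; L₃L₄ = 5·20·14 = 1400; L₄L₅ = 20·14·7 = 1960.
Length 3: L₁..L₃: k=1: 0+3500+6·35·20=7700; k=2: 1050+0+6·5·20=1650 → min 1650 | L₂..L₄: k=2: 0+1400+35·5·14=3850; k=3: 3500+0+35·20·14=13300 → min 3850 | L₃..L₅: k=3: 0+1960+5·20·7=2660; k=4: 1400+0+5·14·7=1890 → min 1890.
Length 4: L₁..L₄: k=1: 0+3850+6·35·14=6790; k=2: 1050+1400+6·5·14=2870; k=3: 1650+0+6·20·14=3330 → min 2870 | L₂..L₅: k=2: 0+1890+35·5·7=3115; k=3: 3500+1960+35·20·7=10360; k=4: 3850+0+35·14·7=7280 → min 3115.
Length 5: L₁..L₅: k=1: 0+3115+6·35·7=4585; k=2: 1050+1890+6·5·7=3150; k=3: 1650+1960+6·20·7=4450; k=4: 2870+0+6·14·7=3458 → min 3150.
Optimal order: ((L₁L₂)((L₃L₄)L₅)) with cost 3150.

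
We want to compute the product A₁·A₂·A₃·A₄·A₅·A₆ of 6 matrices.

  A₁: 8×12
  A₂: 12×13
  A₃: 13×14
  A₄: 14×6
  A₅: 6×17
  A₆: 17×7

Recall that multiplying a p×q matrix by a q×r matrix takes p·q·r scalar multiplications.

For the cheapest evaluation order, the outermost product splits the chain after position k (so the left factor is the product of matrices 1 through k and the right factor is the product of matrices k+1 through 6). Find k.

Adjacent pairs: A₁A₂ = 8·12·13 = 1248; A₂A₃ = 12·13·14 = 2184; A₃A₄ = 13·14·6 = 1092; A₄A₅ = 14·6·17 = 1428; A₅A₆ = 6·17·7 = 714.
Length 3: A₁..A₃: k=1: 0+2184+8·12·14=3528; k=2: 1248+0+8·13·14=2704 → min 2704 | A₂..A₄: k=2: 0+1092+12·13·6=2028; k=3: 2184+0+12·14·6=3192 → min 2028 | A₃..A₅: k=3: 0+1428+13·14·17=4522; k=4: 1092+0+13·6·17=2418 → min 2418 | A₄..A₆: k=4: 0+714+14·6·7=1302; k=5: 1428+0+14·17·7=3094 → min 1302.
Length 4: A₁..A₄: k=1: 0+2028+8·12·6=2604; k=2: 1248+1092+8·13·6=2964; k=3: 2704+0+8·14·6=3376 → min 2604 | A₂..A₅: k=2: 0+2418+12·13·17=5070; k=3: 2184+1428+12·14·17=6468; k=4: 2028+0+12·6·17=3252 → min 3252 | A₃..A₆: k=3: 0+1302+13·14·7=2576; k=4: 1092+714+13·6·7=2352; k=5: 2418+0+13·17·7=3965 → min 2352.
Length 5: A₁..A₅: k=1: 0+3252+8·12·17=4884; k=2: 1248+2418+8·13·17=5434; k=3: 2704+1428+8·14·17=6036; k=4: 2604+0+8·6·17=3420 → min 3420 | A₂..A₆: k=2: 0+2352+12·13·7=3444; k=3: 2184+1302+12·14·7=4662; k=4: 2028+714+12·6·7=3246; k=5: 3252+0+12·17·7=4680 → min 3246.
Top-level splits: k=1: (A₁..A₁)·(A₂..A₆) → 0+3246+8·12·7 = 3918; k=2: (A₁..A₂)·(A₃..A₆) → 1248+2352+8·13·7 = 4328; k=3: (A₁..A₃)·(A₄..A₆) → 2704+1302+8·14·7 = 4790; k=4: (A₁..A₄)·(A₅..A₆) → 2604+714+8·6·7 = 3654; k=5: (A₁..A₅)·(A₆..A₆) → 3420+0+8·17·7 = 4372.
Best split is after A₄, i.e. k = 4.

4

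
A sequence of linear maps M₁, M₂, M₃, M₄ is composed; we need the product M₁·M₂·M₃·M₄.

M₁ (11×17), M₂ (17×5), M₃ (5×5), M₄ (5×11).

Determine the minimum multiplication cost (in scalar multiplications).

1815

Adjacent pairs: M₁M₂ = 11·17·5 = 935; M₂M₃ = 17·5·5 = 425; M₃M₄ = 5·5·11 = 275.
Length 3: M₁..M₃: k=1: 0+425+11·17·5=1360; k=2: 935+0+11·5·5=1210 → min 1210 | M₂..M₄: k=2: 0+275+17·5·11=1210; k=3: 425+0+17·5·11=1360 → min 1210.
Length 4: M₁..M₄: k=1: 0+1210+11·17·11=3267; k=2: 935+275+11·5·11=1815; k=3: 1210+0+11·5·11=1815 → min 1815.
Optimal order: ((M₁·M₂)·(M₃·M₄)) with cost 1815.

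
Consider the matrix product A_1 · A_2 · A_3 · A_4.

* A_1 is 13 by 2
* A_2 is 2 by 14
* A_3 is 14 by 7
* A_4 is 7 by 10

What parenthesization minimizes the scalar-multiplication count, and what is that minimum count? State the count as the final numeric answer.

Adjacent pairs: A_1A_2 = 13·2·14 = 364; A_2A_3 = 2·14·7 = 196; A_3A_4 = 14·7·10 = 980.
Length 3: A_1..A_3: k=1: 0+196+13·2·7=378; k=2: 364+0+13·14·7=1638 → min 378 | A_2..A_4: k=2: 0+980+2·14·10=1260; k=3: 196+0+2·7·10=336 → min 336.
Length 4: A_1..A_4: k=1: 0+336+13·2·10=596; k=2: 364+980+13·14·10=3164; k=3: 378+0+13·7·10=1288 → min 596.
Optimal parenthesization: (A_1 · ((A_2 · A_3) · A_4)) with cost 596.

596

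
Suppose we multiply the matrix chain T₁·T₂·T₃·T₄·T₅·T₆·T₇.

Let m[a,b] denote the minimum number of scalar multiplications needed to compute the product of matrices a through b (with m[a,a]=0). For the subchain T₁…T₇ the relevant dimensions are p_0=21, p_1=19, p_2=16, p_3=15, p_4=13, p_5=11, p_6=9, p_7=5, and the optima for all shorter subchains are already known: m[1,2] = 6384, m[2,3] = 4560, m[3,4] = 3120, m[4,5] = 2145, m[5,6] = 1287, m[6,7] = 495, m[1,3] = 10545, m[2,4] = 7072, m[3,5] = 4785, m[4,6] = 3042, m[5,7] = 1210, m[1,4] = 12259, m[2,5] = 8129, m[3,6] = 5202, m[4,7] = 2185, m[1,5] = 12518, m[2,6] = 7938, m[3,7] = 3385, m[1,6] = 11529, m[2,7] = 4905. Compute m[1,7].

6900

m[1,7] = min over k∈[1,6] of m[1,k]+m[k+1,7]+p_{0}·p_k·p_{7}.
k=1: 0 + 4905 + 21·19·5 = 6900; k=2: 6384 + 3385 + 21·16·5 = 11449; k=3: 10545 + 2185 + 21·15·5 = 14305; k=4: 12259 + 1210 + 21·13·5 = 14834; k=5: 12518 + 495 + 21·11·5 = 14168; k=6: 11529 + 0 + 21·9·5 = 12474.
Minimum: 6900 at k=1.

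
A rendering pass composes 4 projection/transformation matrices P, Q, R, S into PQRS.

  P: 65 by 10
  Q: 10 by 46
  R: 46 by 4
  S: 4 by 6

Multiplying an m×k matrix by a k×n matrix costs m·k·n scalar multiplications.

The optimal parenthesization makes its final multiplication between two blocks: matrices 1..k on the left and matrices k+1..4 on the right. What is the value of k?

1

Adjacent pairs: PQ = 65·10·46 = 29900; QR = 10·46·4 = 1840; RS = 46·4·6 = 1104.
Length 3: P..R: k=1: 0+1840+65·10·4=4440; k=2: 29900+0+65·46·4=41860 → min 4440 | Q..S: k=2: 0+1104+10·46·6=3864; k=3: 1840+0+10·4·6=2080 → min 2080.
Top-level splits: k=1: (P..P)·(Q..S) → 0+2080+65·10·6 = 5980; k=2: (P..Q)·(R..S) → 29900+1104+65·46·6 = 48944; k=3: (P..R)·(S..S) → 4440+0+65·4·6 = 6000.
Best split is after P, i.e. k = 1.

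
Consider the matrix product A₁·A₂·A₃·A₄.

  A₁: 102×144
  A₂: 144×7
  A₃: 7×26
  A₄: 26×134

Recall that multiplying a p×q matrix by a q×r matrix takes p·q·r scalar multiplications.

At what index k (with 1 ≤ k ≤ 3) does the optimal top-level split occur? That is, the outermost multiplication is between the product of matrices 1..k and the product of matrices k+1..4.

2

Adjacent pairs: A₁A₂ = 102·144·7 = 102816; A₂A₃ = 144·7·26 = 26208; A₃A₄ = 7·26·134 = 24388.
Length 3: A₁..A₃: k=1: 0+26208+102·144·26=408096; k=2: 102816+0+102·7·26=121380 → min 121380 | A₂..A₄: k=2: 0+24388+144·7·134=159460; k=3: 26208+0+144·26·134=527904 → min 159460.
Top-level splits: k=1: (A₁..A₁)·(A₂..A₄) → 0+159460+102·144·134 = 2127652; k=2: (A₁..A₂)·(A₃..A₄) → 102816+24388+102·7·134 = 222880; k=3: (A₁..A₃)·(A₄..A₄) → 121380+0+102·26·134 = 476748.
Best split is after A₂, i.e. k = 2.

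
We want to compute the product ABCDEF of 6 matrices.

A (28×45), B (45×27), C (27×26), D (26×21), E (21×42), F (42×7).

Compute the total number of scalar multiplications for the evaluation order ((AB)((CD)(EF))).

(AB): 28×45 by 45×27 → 28×27, cost 28·45·27 = 34020
(CD): 27×26 by 26×21 → 27×21, cost 27·26·21 = 14742
(EF): 21×42 by 42×7 → 21×7, cost 21·42·7 = 6174
((CD)(EF)): 27×21 by 21×7 → 27×7, cost 27·21·7 = 3969; cumulative 24885
((AB)((CD)(EF))): 28×27 by 27×7 → 28×7, cost 28·27·7 = 5292; cumulative 64197
Total: 64197 scalar multiplications.

64197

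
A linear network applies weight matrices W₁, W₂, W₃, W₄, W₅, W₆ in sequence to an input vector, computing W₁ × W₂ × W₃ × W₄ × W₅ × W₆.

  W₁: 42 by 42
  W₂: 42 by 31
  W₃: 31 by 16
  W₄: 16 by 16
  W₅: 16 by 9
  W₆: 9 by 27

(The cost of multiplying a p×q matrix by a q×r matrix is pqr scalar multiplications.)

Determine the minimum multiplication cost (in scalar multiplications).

44568

Adjacent pairs: W₁W₂ = 42·42·31 = 54684; W₂W₃ = 42·31·16 = 20832; W₃W₄ = 31·16·16 = 7936; W₄W₅ = 16·16·9 = 2304; W₅W₆ = 16·9·27 = 3888.
Length 3: W₁..W₃: k=1: 0+20832+42·42·16=49056; k=2: 54684+0+42·31·16=75516 → min 49056 | W₂..W₄: k=2: 0+7936+42·31·16=28768; k=3: 20832+0+42·16·16=31584 → min 28768 | W₃..W₅: k=3: 0+2304+31·16·9=6768; k=4: 7936+0+31·16·9=12400 → min 6768 | W₄..W₆: k=4: 0+3888+16·16·27=10800; k=5: 2304+0+16·9·27=6192 → min 6192.
Length 4: W₁..W₄: k=1: 0+28768+42·42·16=56992; k=2: 54684+7936+42·31·16=83452; k=3: 49056+0+42·16·16=59808 → min 56992 | W₂..W₅: k=2: 0+6768+42·31·9=18486; k=3: 20832+2304+42·16·9=29184; k=4: 28768+0+42·16·9=34816 → min 18486 | W₃..W₆: k=3: 0+6192+31·16·27=19584; k=4: 7936+3888+31·16·27=25216; k=5: 6768+0+31·9·27=14301 → min 14301.
Length 5: W₁..W₅: k=1: 0+18486+42·42·9=34362; k=2: 54684+6768+42·31·9=73170; k=3: 49056+2304+42·16·9=57408; k=4: 56992+0+42·16·9=63040 → min 34362 | W₂..W₆: k=2: 0+14301+42·31·27=49455; k=3: 20832+6192+42·16·27=45168; k=4: 28768+3888+42·16·27=50800; k=5: 18486+0+42·9·27=28692 → min 28692.
Length 6: W₁..W₆: k=1: 0+28692+42·42·27=76320; k=2: 54684+14301+42·31·27=104139; k=3: 49056+6192+42·16·27=73392; k=4: 56992+3888+42·16·27=79024; k=5: 34362+0+42·9·27=44568 → min 44568.
Optimal order: ((W₁ × (W₂ × (W₃ × (W₄ × W₅)))) × W₆) with cost 44568.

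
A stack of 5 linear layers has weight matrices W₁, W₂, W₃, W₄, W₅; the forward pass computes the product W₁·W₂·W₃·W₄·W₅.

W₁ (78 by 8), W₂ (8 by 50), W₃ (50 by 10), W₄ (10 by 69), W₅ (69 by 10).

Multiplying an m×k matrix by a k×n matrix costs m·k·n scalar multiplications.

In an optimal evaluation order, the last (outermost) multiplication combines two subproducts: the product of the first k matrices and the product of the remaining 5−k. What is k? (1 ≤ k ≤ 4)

1

Adjacent pairs: W₁W₂ = 78·8·50 = 31200; W₂W₃ = 8·50·10 = 4000; W₃W₄ = 50·10·69 = 34500; W₄W₅ = 10·69·10 = 6900.
Length 3: W₁..W₃: k=1: 0+4000+78·8·10=10240; k=2: 31200+0+78·50·10=70200 → min 10240 | W₂..W₄: k=2: 0+34500+8·50·69=62100; k=3: 4000+0+8·10·69=9520 → min 9520 | W₃..W₅: k=3: 0+6900+50·10·10=11900; k=4: 34500+0+50·69·10=69000 → min 11900.
Length 4: W₁..W₄: k=1: 0+9520+78·8·69=52576; k=2: 31200+34500+78·50·69=334800; k=3: 10240+0+78·10·69=64060 → min 52576 | W₂..W₅: k=2: 0+11900+8·50·10=15900; k=3: 4000+6900+8·10·10=11700; k=4: 9520+0+8·69·10=15040 → min 11700.
Top-level splits: k=1: (W₁..W₁)·(W₂..W₅) → 0+11700+78·8·10 = 17940; k=2: (W₁..W₂)·(W₃..W₅) → 31200+11900+78·50·10 = 82100; k=3: (W₁..W₃)·(W₄..W₅) → 10240+6900+78·10·10 = 24940; k=4: (W₁..W₄)·(W₅..W₅) → 52576+0+78·69·10 = 106396.
Best split is after W₁, i.e. k = 1.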